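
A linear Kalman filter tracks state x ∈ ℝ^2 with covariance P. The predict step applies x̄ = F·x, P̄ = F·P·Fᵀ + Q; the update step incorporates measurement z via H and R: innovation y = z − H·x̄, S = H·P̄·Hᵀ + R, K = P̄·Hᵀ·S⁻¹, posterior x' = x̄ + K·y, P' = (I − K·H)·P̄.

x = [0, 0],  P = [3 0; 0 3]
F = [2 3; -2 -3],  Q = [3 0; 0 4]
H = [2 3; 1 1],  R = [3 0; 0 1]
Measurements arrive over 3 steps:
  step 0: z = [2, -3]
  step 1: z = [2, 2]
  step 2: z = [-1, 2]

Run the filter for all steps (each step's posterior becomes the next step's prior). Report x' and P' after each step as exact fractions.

step 0: x' = [-269/33, 391/66], P' = [197/22 -149/22; -149/22 59/11]
step 1: x' = [2925/1172, -539/586], P' = [1095/293 -1617/586; -1617/586 667/293]
step 2: x' = [3773/1002, -1297/501], P' = [2891/835 -851/334; -851/334 353/167]

step 0: x̄ = F·x = [0, 0]
step 0: P̄ = F·P·Fᵀ + Q = [42 -39; -39 43]
step 0: y = z − H·x̄ = [2, -3]
step 0: S = H·P̄·Hᵀ + R = [90 18; 18 8]
step 0: K = P̄·Hᵀ·S⁻¹ = [-53/66 24/11; 28/33 -31/22]
step 0: x' = x̄ + K·y = [-269/33, 391/66]
step 0: P' = (I − K·H)·P̄ = [197/22 -149/22; -149/22 59/11]
step 1: x̄ = F·x = [97/66, -97/66]
step 1: P̄ = F·P·Fᵀ + Q = [64/11 -31/11; -31/11 75/11]
step 1: y = z − H·x̄ = [229/66, 2]
step 1: S = H·P̄·Hᵀ + R = [592/11 18; 18 8]
step 1: K = P̄·Hᵀ·S⁻¹ = [-157/586 573/586; 128/293 -283/586]
step 1: x' = x̄ + K·y = [2925/1172, -539/586]
step 1: P' = (I − K·H)·P̄ = [1095/293 -1617/586; -1617/586 667/293]
step 2: x̄ = F·x = [654/293, -654/293]
step 2: P̄ = F·P·Fᵀ + Q = [1560/293 -681/293; -681/293 1853/293]
step 2: y = z − H·x̄ = [361/293, 2]
step 2: S = H·P̄·Hᵀ + R = [15624/293 18; 18 8]
step 2: K = P̄·Hᵀ·S⁻¹ = [-1201/5010 1527/1670; 208/501 -145/334]
step 2: x' = x̄ + K·y = [3773/1002, -1297/501]
step 2: P' = (I − K·H)·P̄ = [2891/835 -851/334; -851/334 353/167]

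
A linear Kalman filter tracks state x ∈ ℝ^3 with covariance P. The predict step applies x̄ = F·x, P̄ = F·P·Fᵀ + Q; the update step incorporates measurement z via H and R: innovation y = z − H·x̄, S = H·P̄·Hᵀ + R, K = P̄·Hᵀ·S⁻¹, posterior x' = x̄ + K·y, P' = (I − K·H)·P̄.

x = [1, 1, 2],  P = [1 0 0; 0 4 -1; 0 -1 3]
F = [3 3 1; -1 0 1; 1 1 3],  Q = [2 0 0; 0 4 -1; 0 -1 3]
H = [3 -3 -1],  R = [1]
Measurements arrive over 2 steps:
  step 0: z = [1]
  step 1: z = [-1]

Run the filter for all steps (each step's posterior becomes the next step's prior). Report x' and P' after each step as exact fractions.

step 0: x' = [209/42, 27/14, 341/42], P' = [6047/504 1147/168 7691/504; 1147/168 279/56 943/168; 7691/504 943/168 14591/504]
step 1: x' = [1145025/126517, 474018/126517, 2136589/126517], P' = [74098327/1012136 7788737/253034 128402381/1012136; 7788737/253034 1783183/126517 12670377/253034; 128402381/1012136 12670377/253034 232851815/1012136]

step 0: x̄ = F·x = [8, 1, 8]
step 0: P̄ = F·P·Fᵀ + Q = [44 -3 14; -3 8 6; 14 6 29]
step 0: y = z − H·x̄ = [-12]
step 0: S = H·P̄·Hᵀ + R = [504]
step 0: K = P̄·Hᵀ·S⁻¹ = [127/504; -13/168; -5/504]
step 0: x' = x̄ + K·y = [209/42, 27/14, 341/42]
step 0: P' = (I − K·H)·P̄ = [6047/504 1147/168 7691/504; 1147/168 279/56 943/168; 7691/504 943/168 14591/504]
step 1: x̄ = F·x = [173/6, 22/7, 1313/42]
step 1: P̄ = F·P·Fᵀ + Q = [31097/72 119/6 27899/72; 119/6 101/7 1769/42; 27899/72 1769/42 211391/504]
step 1: y = z − H·x̄ = [-983/21]
step 1: S = H·P̄·Hᵀ + R = [126517/63]
step 1: K = P̄·Hᵀ·S⁻¹ = [106939/253034; -1632/126517; 77701/253034]
step 1: x' = x̄ + K·y = [1145025/126517, 474018/126517, 2136589/126517]
step 1: P' = (I − K·H)·P̄ = [74098327/1012136 7788737/253034 128402381/1012136; 7788737/253034 1783183/126517 12670377/253034; 128402381/1012136 12670377/253034 232851815/1012136]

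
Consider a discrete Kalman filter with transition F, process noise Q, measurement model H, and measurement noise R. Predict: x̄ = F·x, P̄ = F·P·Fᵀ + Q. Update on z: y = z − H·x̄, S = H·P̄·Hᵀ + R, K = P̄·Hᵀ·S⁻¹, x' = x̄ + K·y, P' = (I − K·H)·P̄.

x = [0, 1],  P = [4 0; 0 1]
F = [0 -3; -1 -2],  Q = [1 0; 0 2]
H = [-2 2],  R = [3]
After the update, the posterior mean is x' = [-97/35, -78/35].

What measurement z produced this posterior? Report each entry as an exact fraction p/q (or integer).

z = [1]

x̄ = F·x = [-3, -2]
P̄ = F·P·Fᵀ + Q = [10 6; 6 10]
S = H·P̄·Hᵀ + R = [35]
K = P̄·Hᵀ·S⁻¹ = [-8/35; 8/35]
x' − x̄ = [8/35, -8/35] = K·y
y = (KᵀK)⁻¹·Kᵀ·(x' − x̄) = [-1]
z = y + H·x̄ = [-1] + [2] = [1]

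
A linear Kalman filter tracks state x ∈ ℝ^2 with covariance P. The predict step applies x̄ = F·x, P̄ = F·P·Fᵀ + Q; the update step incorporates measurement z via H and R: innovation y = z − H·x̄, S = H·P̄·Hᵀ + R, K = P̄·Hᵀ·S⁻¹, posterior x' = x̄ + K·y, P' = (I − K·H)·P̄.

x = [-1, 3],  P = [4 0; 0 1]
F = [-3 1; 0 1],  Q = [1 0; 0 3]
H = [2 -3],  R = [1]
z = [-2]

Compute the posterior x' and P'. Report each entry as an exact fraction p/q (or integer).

x̄ = F·x = [6, 3]
P̄ = F·P·Fᵀ + Q = [38 1; 1 4]
y = z − H·x̄ = [-5]
S = H·P̄·Hᵀ + R = [177]
K = P̄·Hᵀ·S⁻¹ = [73/177; -10/177]
x' = x̄ + K·y = [697/177, 581/177]
P' = (I − K·H)·P̄ = [1397/177 907/177; 907/177 608/177]

x' = [697/177, 581/177]
P' = [1397/177 907/177; 907/177 608/177]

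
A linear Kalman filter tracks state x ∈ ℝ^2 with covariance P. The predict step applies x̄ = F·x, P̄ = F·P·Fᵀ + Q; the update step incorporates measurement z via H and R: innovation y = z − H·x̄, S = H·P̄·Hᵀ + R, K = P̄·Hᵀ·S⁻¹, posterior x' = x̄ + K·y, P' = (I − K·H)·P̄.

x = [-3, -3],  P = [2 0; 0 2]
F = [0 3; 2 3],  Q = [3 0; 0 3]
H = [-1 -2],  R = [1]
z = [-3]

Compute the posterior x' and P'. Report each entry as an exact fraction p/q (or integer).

x' = [12/5, 1/5]
P' = [387/70 -92/35; -92/35 157/105]

x̄ = F·x = [-9, -15]
P̄ = F·P·Fᵀ + Q = [21 18; 18 29]
y = z − H·x̄ = [-42]
S = H·P̄·Hᵀ + R = [210]
K = P̄·Hᵀ·S⁻¹ = [-19/70; -38/105]
x' = x̄ + K·y = [12/5, 1/5]
P' = (I − K·H)·P̄ = [387/70 -92/35; -92/35 157/105]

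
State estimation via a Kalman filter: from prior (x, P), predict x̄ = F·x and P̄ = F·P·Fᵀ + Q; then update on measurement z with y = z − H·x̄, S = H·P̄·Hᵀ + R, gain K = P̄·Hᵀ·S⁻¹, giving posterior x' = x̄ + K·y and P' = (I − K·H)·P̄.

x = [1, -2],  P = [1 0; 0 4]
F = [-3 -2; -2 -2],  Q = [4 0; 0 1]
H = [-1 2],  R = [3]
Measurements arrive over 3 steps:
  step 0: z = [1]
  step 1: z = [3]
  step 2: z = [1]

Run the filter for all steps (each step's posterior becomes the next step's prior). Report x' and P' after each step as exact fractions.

step 0: x' = [-1/14, 4/7], P' = [587/28 79/7; 79/7 47/7]
step 1: x' = [17365/2911, 12878/2911], P' = [165621/2911 90204/2911; 90204/2911 50919/2911]
step 2: x' = [961265/381067, 636642/381067], P' = [46552819/762134 12696100/381067; 12696100/381067 7159523/381067]

step 0: x̄ = F·x = [1, 2]
step 0: P̄ = F·P·Fᵀ + Q = [29 22; 22 21]
step 0: y = z − H·x̄ = [-2]
step 0: S = H·P̄·Hᵀ + R = [28]
step 0: K = P̄·Hᵀ·S⁻¹ = [15/28; 5/7]
step 0: x' = x̄ + K·y = [-1/14, 4/7]
step 0: P' = (I − K·H)·P̄ = [587/28 79/7; 79/7 47/7]
step 1: x̄ = F·x = [-13/14, -1]
step 1: P̄ = F·P·Fᵀ + Q = [9939/28 531/2; 531/2 202]
step 1: y = z − H·x̄ = [57/14]
step 1: S = H·P̄·Hᵀ + R = [2911/28]
step 1: K = P̄·Hᵀ·S⁻¹ = [4929/2911; 3878/2911]
step 1: x' = x̄ + K·y = [17365/2911, 12878/2911]
step 1: P' = (I − K·H)·P̄ = [165621/2911 90204/2911; 90204/2911 50919/2911]
step 2: x̄ = F·x = [-77851/2911, -60486/2911]
step 2: P̄ = F·P·Fᵀ + Q = [2788357/2911 2099442/2911; 2099442/2911 1590703/2911]
step 2: y = z − H·x̄ = [46032/2911]
step 2: S = H·P̄·Hᵀ + R = [762134/2911]
step 2: K = P̄·Hᵀ·S⁻¹ = [1410527/762134; 540982/381067]
step 2: x' = x̄ + K·y = [961265/381067, 636642/381067]
step 2: P' = (I − K·H)·P̄ = [46552819/762134 12696100/381067; 12696100/381067 7159523/381067]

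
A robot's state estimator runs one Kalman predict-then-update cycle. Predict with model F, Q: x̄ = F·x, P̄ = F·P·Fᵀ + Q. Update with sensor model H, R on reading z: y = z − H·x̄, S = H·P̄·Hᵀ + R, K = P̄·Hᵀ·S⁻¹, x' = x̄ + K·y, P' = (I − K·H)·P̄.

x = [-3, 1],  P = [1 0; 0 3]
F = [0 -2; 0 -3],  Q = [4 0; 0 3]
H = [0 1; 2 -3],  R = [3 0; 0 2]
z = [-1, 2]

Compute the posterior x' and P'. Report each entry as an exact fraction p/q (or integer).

x̄ = F·x = [-2, -3]
P̄ = F·P·Fᵀ + Q = [16 18; 18 30]
y = z − H·x̄ = [2, -3]
S = H·P̄·Hᵀ + R = [33 -54; -54 120]
K = P̄·Hᵀ·S⁻¹ = [27/29 41/174; 19/29 -9/58]
x' = x̄ + K·y = [-49/58, -71/58]
P' = (I − K·H)·P̄ = [385/87 81/29; 81/29 57/29]

x' = [-49/58, -71/58]
P' = [385/87 81/29; 81/29 57/29]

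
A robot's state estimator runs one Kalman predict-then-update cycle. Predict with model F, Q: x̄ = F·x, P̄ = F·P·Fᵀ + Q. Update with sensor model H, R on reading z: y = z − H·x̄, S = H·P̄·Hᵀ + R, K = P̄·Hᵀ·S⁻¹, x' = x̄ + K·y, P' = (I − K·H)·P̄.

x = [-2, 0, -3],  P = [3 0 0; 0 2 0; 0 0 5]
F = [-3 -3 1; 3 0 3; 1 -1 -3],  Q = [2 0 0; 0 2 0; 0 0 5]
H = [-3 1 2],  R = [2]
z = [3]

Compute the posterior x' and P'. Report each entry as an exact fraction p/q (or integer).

x' = [18/227, -6563/454, 2005/227]
P' = [1400/227 -786/227 2442/227; -786/227 16437/227 -9388/227; 2442/227 -9388/227 8389/227]

x̄ = F·x = [3, -15, 7]
P̄ = F·P·Fᵀ + Q = [52 -12 -18; -12 74 -36; -18 -36 55]
y = z − H·x̄ = [13]
S = H·P̄·Hᵀ + R = [908]
K = P̄·Hᵀ·S⁻¹ = [-51/227; 19/454; 32/227]
x' = x̄ + K·y = [18/227, -6563/454, 2005/227]
P' = (I − K·H)·P̄ = [1400/227 -786/227 2442/227; -786/227 16437/227 -9388/227; 2442/227 -9388/227 8389/227]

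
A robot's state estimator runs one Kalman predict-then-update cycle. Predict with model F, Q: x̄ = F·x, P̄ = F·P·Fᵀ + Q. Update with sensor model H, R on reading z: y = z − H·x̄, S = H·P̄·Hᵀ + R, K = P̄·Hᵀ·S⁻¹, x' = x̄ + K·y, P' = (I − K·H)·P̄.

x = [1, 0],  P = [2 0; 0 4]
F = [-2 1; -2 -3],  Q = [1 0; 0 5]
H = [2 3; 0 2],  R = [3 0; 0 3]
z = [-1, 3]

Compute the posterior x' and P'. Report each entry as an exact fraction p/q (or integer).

x' = [-5163/1978, 5617/3956]
P' = [2028/989 -1869/1978; -1869/1978 2631/3956]

x̄ = F·x = [-2, -2]
P̄ = F·P·Fᵀ + Q = [13 -4; -4 49]
y = z − H·x̄ = [9, 7]
S = H·P̄·Hᵀ + R = [448 278; 278 199]
K = P̄·Hᵀ·S⁻¹ = [835/1978 -623/989; 139/3956 877/1978]
x' = x̄ + K·y = [-5163/1978, 5617/3956]
P' = (I − K·H)·P̄ = [2028/989 -1869/1978; -1869/1978 2631/3956]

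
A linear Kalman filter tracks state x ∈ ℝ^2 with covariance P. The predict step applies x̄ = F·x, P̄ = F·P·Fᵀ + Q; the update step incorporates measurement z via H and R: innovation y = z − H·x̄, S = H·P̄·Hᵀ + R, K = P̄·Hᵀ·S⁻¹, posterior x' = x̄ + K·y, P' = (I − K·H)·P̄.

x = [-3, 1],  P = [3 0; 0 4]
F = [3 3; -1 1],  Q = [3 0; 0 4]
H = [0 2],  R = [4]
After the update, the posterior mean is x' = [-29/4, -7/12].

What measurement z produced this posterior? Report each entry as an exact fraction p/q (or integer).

x̄ = F·x = [-6, 4]
P̄ = F·P·Fᵀ + Q = [66 3; 3 11]
S = H·P̄·Hᵀ + R = [48]
K = P̄·Hᵀ·S⁻¹ = [1/8; 11/24]
x' − x̄ = [-5/4, -55/12] = K·y
y = (KᵀK)⁻¹·Kᵀ·(x' − x̄) = [-10]
z = y + H·x̄ = [-10] + [8] = [-2]

z = [-2]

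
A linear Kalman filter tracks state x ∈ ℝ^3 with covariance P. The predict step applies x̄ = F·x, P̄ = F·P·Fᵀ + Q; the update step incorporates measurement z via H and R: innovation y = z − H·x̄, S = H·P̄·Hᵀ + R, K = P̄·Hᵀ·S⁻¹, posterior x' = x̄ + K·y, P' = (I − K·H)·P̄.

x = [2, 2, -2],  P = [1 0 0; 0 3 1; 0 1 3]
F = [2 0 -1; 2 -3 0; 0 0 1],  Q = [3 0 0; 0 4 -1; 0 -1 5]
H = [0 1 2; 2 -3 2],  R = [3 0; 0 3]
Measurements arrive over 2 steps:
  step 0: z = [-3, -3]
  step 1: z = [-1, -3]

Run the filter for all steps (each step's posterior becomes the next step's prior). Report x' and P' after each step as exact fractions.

step 0: x' = [94096/14795, 4222/1345, -4136/1345], P' = [145744/14795 6643/1345 -3329/1345; 6643/1345 3821/1345 -1438/1345; -3329/1345 -1438/1345 1424/1345]
step 1: x' = [614271990/66738493, 330434570/66738493, -207840252/66738493], P' = [2165142507/66738493 1060829688/66738493 -539165724/66738493; 1060829688/66738493 542816283/66738493 -253749231/66738493; -539165724/66738493 -253749231/66738493 162283131/66738493]

step 0: x̄ = F·x = [6, -2, -2]
step 0: P̄ = F·P·Fᵀ + Q = [10 7 -3; 7 35 -4; -3 -4 8]
step 0: y = z − H·x̄ = [3, -17]
step 0: S = H·P̄·Hᵀ + R = [54 -55; -55 330]
step 0: K = P̄·Hᵀ·S⁻¹ = [-1/269 -323/14795; 63/269 -351/1345; 94/269 168/1345]
step 0: x' = x̄ + K·y = [94096/14795, 4222/1345, -4136/1345]
step 0: P' = (I − K·H)·P̄ = [145744/14795 6643/1345 -3329/1345; 6643/1345 3821/1345 -1438/1345; -3329/1345 -1438/1345 1424/1345]
step 1: x̄ = F·x = [233688/14795, 48866/14795, -4136/1345]
step 1: P̄ = F·P·Fᵀ + Q = [789501/14795 170322/14795 -8082/1345; 170322/14795 143559/14795 -3689/1345; -8082/1345 -3689/1345 8149/1345]
step 1: y = z − H·x̄ = [27331/14795, -274171/14795]
step 1: S = H·P̄·Hᵀ + R = [384184/14795 75231/14795; 75231/14795 2584844/14795]
step 1: K = P̄·Hᵀ·S⁻¹ = [-5833920/66738493 23154834/66738493; 11772607/66738493 -4762645/66738493; 23605677/66738493 2494169/66738493]
step 1: x' = x̄ + K·y = [614271990/66738493, 330434570/66738493, -207840252/66738493]
step 1: P' = (I − K·H)·P̄ = [2165142507/66738493 1060829688/66738493 -539165724/66738493; 1060829688/66738493 542816283/66738493 -253749231/66738493; -539165724/66738493 -253749231/66738493 162283131/66738493]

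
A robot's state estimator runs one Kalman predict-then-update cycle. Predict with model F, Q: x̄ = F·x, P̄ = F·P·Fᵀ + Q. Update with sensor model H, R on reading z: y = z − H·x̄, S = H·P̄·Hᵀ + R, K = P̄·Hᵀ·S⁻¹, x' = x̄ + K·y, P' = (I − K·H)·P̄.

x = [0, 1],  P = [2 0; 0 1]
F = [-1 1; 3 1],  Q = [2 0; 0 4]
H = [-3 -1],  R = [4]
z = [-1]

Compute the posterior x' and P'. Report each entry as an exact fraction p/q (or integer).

x' = [2/7, 3/7]
P' = [55/21 -145/21; -145/21 451/21]

x̄ = F·x = [1, 1]
P̄ = F·P·Fᵀ + Q = [5 -5; -5 23]
y = z − H·x̄ = [3]
S = H·P̄·Hᵀ + R = [42]
K = P̄·Hᵀ·S⁻¹ = [-5/21; -4/21]
x' = x̄ + K·y = [2/7, 3/7]
P' = (I − K·H)·P̄ = [55/21 -145/21; -145/21 451/21]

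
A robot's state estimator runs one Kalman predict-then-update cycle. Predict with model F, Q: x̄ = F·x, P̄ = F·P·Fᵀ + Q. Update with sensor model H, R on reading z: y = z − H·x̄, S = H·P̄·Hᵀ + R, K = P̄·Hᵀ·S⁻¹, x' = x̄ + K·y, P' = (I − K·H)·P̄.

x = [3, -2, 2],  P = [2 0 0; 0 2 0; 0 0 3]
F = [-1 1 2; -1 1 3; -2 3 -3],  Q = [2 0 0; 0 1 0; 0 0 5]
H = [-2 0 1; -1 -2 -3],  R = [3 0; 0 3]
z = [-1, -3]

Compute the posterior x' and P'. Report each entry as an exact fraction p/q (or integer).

x' = [42045/80519, 101910/80519, -9836/80519]
P' = [42266/80519 -24868/80519 11224/80519; -24868/80519 248816/80519 -148397/80519; 11224/80519 -148397/80519 112826/80519]

x̄ = F·x = [-1, 1, -18]
P̄ = F·P·Fᵀ + Q = [18 22 -8; 22 32 -17; -8 -17 58]
y = z − H·x̄ = [15, -56]
S = H·P̄·Hᵀ + R = [165 -56; -56 507]
K = P̄·Hᵀ·S⁻¹ = [-24436/80519 -8734/80519; -32887/80519 -9191/80519; 30126/80519 -17636/80519]
x' = x̄ + K·y = [42045/80519, 101910/80519, -9836/80519]
P' = (I − K·H)·P̄ = [42266/80519 -24868/80519 11224/80519; -24868/80519 248816/80519 -148397/80519; 11224/80519 -148397/80519 112826/80519]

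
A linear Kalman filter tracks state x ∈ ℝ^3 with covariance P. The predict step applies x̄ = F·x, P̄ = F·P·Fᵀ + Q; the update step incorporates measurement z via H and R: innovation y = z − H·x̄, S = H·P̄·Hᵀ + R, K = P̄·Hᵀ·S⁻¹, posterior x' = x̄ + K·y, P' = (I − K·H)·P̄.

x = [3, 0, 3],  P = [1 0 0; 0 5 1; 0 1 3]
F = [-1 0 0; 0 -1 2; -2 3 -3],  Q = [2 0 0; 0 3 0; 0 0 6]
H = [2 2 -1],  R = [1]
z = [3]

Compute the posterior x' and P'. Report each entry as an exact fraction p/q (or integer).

x' = [-759/229, 366/229, -1491/229]
P' = [671/229 -224/229 890/229; -224/229 528/229 552/229; 890/229 552/229 2992/229]

x̄ = F·x = [-3, 6, -15]
P̄ = F·P·Fᵀ + Q = [3 0 2; 0 16 -24; 2 -24 64]
y = z − H·x̄ = [-18]
S = H·P̄·Hᵀ + R = [229]
K = P̄·Hᵀ·S⁻¹ = [4/229; 56/229; -108/229]
x' = x̄ + K·y = [-759/229, 366/229, -1491/229]
P' = (I − K·H)·P̄ = [671/229 -224/229 890/229; -224/229 528/229 552/229; 890/229 552/229 2992/229]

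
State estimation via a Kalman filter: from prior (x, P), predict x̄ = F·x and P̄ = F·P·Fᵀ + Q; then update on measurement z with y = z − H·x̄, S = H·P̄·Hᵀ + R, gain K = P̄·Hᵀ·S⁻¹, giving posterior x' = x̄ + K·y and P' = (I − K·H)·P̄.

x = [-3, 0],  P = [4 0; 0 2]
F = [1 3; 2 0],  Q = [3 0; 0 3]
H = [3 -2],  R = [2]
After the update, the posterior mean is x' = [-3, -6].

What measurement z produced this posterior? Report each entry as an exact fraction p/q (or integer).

z = [3]

x̄ = F·x = [-3, -6]
P̄ = F·P·Fᵀ + Q = [25 8; 8 19]
S = H·P̄·Hᵀ + R = [207]
K = P̄·Hᵀ·S⁻¹ = [59/207; -14/207]
x' − x̄ = [0, 0] = K·y
y = (KᵀK)⁻¹·Kᵀ·(x' − x̄) = [0]
z = y + H·x̄ = [0] + [3] = [3]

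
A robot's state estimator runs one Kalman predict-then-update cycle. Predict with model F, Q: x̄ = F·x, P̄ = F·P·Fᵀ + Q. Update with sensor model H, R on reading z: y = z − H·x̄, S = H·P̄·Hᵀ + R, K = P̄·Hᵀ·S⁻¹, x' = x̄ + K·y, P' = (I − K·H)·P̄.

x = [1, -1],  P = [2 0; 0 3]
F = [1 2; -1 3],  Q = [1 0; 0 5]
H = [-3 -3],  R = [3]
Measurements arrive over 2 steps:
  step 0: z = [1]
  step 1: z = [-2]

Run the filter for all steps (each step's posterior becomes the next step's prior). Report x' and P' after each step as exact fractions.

step 0: x̄ = F·x = [-1, -4]
step 0: P̄ = F·P·Fᵀ + Q = [15 16; 16 34]
step 0: y = z − H·x̄ = [-14]
step 0: S = H·P̄·Hᵀ + R = [732]
step 0: K = P̄·Hᵀ·S⁻¹ = [-31/244; -25/122]
step 0: x' = x̄ + K·y = [95/122, -69/61]
step 0: P' = (I − K·H)·P̄ = [777/244 -373/122; -373/122 199/61]
step 1: x̄ = F·x = [-181/122, -509/122]
step 1: P̄ = F·P·Fᵀ + Q = [1221/244 3253/244; 3253/244 13637/244]
step 1: y = z − H·x̄ = [-1157/61]
step 1: S = H·P̄·Hᵀ + R = [48252/61]
step 1: K = P̄·Hᵀ·S⁻¹ = [-2237/32168; -8445/32168]
step 1: x' = x̄ + K·y = [-5295/32168, 25969/32168]
step 1: P' = (I − K·H)·P̄ = [75837/64336 -71363/64336; -71363/64336 88253/64336]

step 0: x' = [95/122, -69/61], P' = [777/244 -373/122; -373/122 199/61]
step 1: x' = [-5295/32168, 25969/32168], P' = [75837/64336 -71363/64336; -71363/64336 88253/64336]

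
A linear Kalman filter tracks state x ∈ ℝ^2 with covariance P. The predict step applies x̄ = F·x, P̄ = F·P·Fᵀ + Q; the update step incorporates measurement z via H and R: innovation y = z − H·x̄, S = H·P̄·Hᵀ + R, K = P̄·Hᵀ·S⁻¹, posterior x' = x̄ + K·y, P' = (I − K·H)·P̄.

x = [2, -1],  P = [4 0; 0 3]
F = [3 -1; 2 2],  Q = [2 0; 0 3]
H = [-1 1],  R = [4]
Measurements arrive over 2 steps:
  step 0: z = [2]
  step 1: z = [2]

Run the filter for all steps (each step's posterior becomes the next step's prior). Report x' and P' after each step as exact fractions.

step 0: x̄ = F·x = [7, 2]
step 0: P̄ = F·P·Fᵀ + Q = [41 18; 18 31]
step 0: y = z − H·x̄ = [7]
step 0: S = H·P̄·Hᵀ + R = [40]
step 0: K = P̄·Hᵀ·S⁻¹ = [-23/40; 13/40]
step 0: x' = x̄ + K·y = [119/40, 171/40]
step 0: P' = (I − K·H)·P̄ = [1111/40 1019/40; 1019/40 1071/40]
step 1: x̄ = F·x = [93/20, 29/2]
step 1: P̄ = F·P·Fᵀ + Q = [1259/10 215; 215 425]
step 1: y = z − H·x̄ = [-157/20]
step 1: S = H·P̄·Hᵀ + R = [1249/10]
step 1: K = P̄·Hᵀ·S⁻¹ = [891/1249; 2100/1249]
step 1: x' = x̄ + K·y = [-2373/2498, 3251/2498]
step 1: P' = (I − K·H)·P̄ = [77861/1249 81425/1249; 81425/1249 89825/1249]

step 0: x' = [119/40, 171/40], P' = [1111/40 1019/40; 1019/40 1071/40]
step 1: x' = [-2373/2498, 3251/2498], P' = [77861/1249 81425/1249; 81425/1249 89825/1249]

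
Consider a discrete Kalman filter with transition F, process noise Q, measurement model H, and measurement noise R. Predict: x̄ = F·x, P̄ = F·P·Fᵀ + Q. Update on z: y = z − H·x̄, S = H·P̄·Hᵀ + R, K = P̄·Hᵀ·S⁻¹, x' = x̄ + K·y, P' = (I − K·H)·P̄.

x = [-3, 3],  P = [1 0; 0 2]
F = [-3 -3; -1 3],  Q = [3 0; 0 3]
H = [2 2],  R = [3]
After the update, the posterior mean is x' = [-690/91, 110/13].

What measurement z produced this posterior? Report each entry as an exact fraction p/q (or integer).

z = [1]

x̄ = F·x = [0, 12]
P̄ = F·P·Fᵀ + Q = [30 -15; -15 22]
S = H·P̄·Hᵀ + R = [91]
K = P̄·Hᵀ·S⁻¹ = [30/91; 2/13]
x' − x̄ = [-690/91, -46/13] = K·y
y = (KᵀK)⁻¹·Kᵀ·(x' − x̄) = [-23]
z = y + H·x̄ = [-23] + [24] = [1]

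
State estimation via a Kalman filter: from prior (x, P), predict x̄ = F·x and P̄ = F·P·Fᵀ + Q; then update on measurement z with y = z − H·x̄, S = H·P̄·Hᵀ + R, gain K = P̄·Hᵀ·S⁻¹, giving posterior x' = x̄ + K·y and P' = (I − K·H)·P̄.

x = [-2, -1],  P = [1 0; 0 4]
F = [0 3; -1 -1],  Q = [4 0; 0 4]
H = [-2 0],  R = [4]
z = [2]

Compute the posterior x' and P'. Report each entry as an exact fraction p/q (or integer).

x̄ = F·x = [-3, 3]
P̄ = F·P·Fᵀ + Q = [40 -12; -12 9]
y = z − H·x̄ = [-4]
S = H·P̄·Hᵀ + R = [164]
K = P̄·Hᵀ·S⁻¹ = [-20/41; 6/41]
x' = x̄ + K·y = [-43/41, 99/41]
P' = (I − K·H)·P̄ = [40/41 -12/41; -12/41 225/41]

x' = [-43/41, 99/41]
P' = [40/41 -12/41; -12/41 225/41]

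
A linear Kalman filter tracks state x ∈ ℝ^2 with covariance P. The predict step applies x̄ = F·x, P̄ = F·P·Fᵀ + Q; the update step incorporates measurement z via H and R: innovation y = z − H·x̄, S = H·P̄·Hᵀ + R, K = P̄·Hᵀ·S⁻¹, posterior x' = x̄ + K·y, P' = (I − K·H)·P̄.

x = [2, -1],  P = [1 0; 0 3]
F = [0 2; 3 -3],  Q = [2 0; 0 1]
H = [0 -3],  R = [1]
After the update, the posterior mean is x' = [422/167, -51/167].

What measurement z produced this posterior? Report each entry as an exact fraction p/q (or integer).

x̄ = F·x = [-2, 9]
P̄ = F·P·Fᵀ + Q = [14 -18; -18 37]
S = H·P̄·Hᵀ + R = [334]
K = P̄·Hᵀ·S⁻¹ = [27/167; -111/334]
x' − x̄ = [756/167, -1554/167] = K·y
y = (KᵀK)⁻¹·Kᵀ·(x' − x̄) = [28]
z = y + H·x̄ = [28] + [-27] = [1]

z = [1]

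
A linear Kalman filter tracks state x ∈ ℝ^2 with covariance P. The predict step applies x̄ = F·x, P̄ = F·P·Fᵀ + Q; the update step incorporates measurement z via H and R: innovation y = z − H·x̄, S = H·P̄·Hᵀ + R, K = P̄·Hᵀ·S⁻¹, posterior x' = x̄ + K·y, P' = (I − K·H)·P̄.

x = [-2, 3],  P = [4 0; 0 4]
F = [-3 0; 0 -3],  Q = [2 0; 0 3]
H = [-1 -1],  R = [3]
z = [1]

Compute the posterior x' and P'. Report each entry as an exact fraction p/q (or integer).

x̄ = F·x = [6, -9]
P̄ = F·P·Fᵀ + Q = [38 0; 0 39]
y = z − H·x̄ = [-2]
S = H·P̄·Hᵀ + R = [80]
K = P̄·Hᵀ·S⁻¹ = [-19/40; -39/80]
x' = x̄ + K·y = [139/20, -321/40]
P' = (I − K·H)·P̄ = [399/20 -741/40; -741/40 1599/80]

x' = [139/20, -321/40]
P' = [399/20 -741/40; -741/40 1599/80]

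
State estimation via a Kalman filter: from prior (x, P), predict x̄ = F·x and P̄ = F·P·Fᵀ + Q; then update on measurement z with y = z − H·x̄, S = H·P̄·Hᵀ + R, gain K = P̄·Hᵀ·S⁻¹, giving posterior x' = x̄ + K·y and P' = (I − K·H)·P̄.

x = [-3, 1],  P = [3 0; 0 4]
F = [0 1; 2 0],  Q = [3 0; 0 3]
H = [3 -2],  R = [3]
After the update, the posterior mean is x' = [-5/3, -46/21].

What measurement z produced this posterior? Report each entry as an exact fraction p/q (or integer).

x̄ = F·x = [1, -6]
P̄ = F·P·Fᵀ + Q = [7 0; 0 15]
S = H·P̄·Hᵀ + R = [126]
K = P̄·Hᵀ·S⁻¹ = [1/6; -5/21]
x' − x̄ = [-8/3, 80/21] = K·y
y = (KᵀK)⁻¹·Kᵀ·(x' − x̄) = [-16]
z = y + H·x̄ = [-16] + [15] = [-1]

z = [-1]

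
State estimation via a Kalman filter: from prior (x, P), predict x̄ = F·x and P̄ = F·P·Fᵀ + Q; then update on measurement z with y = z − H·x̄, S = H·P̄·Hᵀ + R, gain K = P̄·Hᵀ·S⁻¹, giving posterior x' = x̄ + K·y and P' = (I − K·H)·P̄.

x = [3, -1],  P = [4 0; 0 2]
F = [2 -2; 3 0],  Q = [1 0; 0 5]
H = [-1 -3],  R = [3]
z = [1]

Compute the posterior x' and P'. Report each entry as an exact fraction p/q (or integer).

x̄ = F·x = [8, 9]
P̄ = F·P·Fᵀ + Q = [25 24; 24 41]
y = z − H·x̄ = [36]
S = H·P̄·Hᵀ + R = [541]
K = P̄·Hᵀ·S⁻¹ = [-97/541; -147/541]
x' = x̄ + K·y = [836/541, -423/541]
P' = (I − K·H)·P̄ = [4116/541 -1275/541; -1275/541 572/541]

x' = [836/541, -423/541]
P' = [4116/541 -1275/541; -1275/541 572/541]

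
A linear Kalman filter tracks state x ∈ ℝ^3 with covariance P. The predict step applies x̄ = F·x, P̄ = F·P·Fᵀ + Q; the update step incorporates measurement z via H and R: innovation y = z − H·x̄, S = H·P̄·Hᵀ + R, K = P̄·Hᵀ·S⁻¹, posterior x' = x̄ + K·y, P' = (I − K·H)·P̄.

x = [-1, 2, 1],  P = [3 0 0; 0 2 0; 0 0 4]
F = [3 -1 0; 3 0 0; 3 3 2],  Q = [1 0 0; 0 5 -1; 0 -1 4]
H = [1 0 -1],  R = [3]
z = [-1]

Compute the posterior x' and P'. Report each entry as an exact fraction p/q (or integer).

x' = [-199/56, -159/56, -29/14]
P' = [1599/56 1503/56 393/14; 1503/56 1791/56 375/14; 393/14 375/14 213/7]

x̄ = F·x = [-5, -3, 5]
P̄ = F·P·Fᵀ + Q = [30 27 21; 27 32 26; 21 26 65]
y = z − H·x̄ = [9]
S = H·P̄·Hᵀ + R = [56]
K = P̄·Hᵀ·S⁻¹ = [9/56; 1/56; -11/14]
x' = x̄ + K·y = [-199/56, -159/56, -29/14]
P' = (I − K·H)·P̄ = [1599/56 1503/56 393/14; 1503/56 1791/56 375/14; 393/14 375/14 213/7]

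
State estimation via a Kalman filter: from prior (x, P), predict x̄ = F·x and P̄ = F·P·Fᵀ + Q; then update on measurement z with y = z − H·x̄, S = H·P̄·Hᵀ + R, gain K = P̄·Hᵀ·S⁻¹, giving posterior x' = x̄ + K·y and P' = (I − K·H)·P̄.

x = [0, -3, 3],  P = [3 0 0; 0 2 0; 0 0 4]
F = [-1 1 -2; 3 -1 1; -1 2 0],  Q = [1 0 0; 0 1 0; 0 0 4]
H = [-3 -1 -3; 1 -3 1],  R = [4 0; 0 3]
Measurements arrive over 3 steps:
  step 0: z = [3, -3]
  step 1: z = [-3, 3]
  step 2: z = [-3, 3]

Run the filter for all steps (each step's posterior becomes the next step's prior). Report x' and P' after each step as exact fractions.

step 0: x' = [-105555/74111, 38490/74111, 4398/74111], P' = [412886/74111 -365/74111 -397919/74111; -365/74111 22418/74111 2111/74111; -397919/74111 2111/74111 411254/74111]
step 1: x' = [194831646/84825607, -537485313/848256070, -836167863/848256070], P' = [198539912/84825607 24110139/169651214 -367958269/169651214; 24110139/169651214 518761879/1696512140 -195154911/1696512140; -367958269/169651214 -195154911/1696512140 4021287259/1696512140]
step 2: x' = [-494553978355/454546550691, -200678754109/454546550691, 952985461069/454546550691], P' = [38721764622992/17727315476949 2076520374671/17727315476949 -35773011750617/17727315476949; 2076520374671/17727315476949 5337747348413/17727315476949 -1609570600262/17727315476949; -35773011750617/17727315476949 -1609570600262/17727315476949 39436647814667/17727315476949]

step 0: x̄ = F·x = [-9, 6, -6]
step 0: P̄ = F·P·Fᵀ + Q = [22 -19 7; -19 34 -13; 7 -13 15]
step 0: y = z − H·x̄ = [-36, 30]
step 0: S = H·P̄·Hᵀ + R = [305 -307; -307 552]
step 0: K = P̄·Hᵀ·S⁻¹ = [-11134/74111 5354/74111; -6914/74111 -21836/74111; -10529/74111 2334/74111]
step 0: x' = x̄ + K·y = [-105555/74111, 38490/74111, 4398/74111]
step 0: P' = (I − K·H)·P̄ = [412886/74111 -365/74111 -397919/74111; -365/74111 22418/74111 2111/74111; -397919/74111 2111/74111 411254/74111]
step 1: x̄ = F·x = [135249/74111, -350757/74111, 182535/74111]
step 1: P̄ = F·P·Fᵀ + Q = [555041/74111 706722/74111 -345465/74111; 706722/74111 1834211/74111 -883908/74111; -345465/74111 -883908/74111 800462/74111]
step 1: y = z − H·x̄ = [380262/74111, -1147722/74111]
step 1: S = H·P̄·Hᵀ + R = [7048696/74111 2091426/74111; 2091426/74111 18457921/74111]
step 1: K = P̄·Hᵀ·S⁻¹ = [-27868701/169651214 -7201477/84825607; -164150329/1696512140 -251723193/848256070; -207489699/1696512140 154528217/848256070]
step 1: x' = x̄ + K·y = [194831646/84825607, -537485313/848256070, -836167863/848256070]
step 1: P' = (I − K·H)·P̄ = [198539912/84825607 24110139/169651214 -367958269/169651214; 24110139/169651214 518761879/1696512140 -195154911/1696512140; -367958269/169651214 -195154911/1696512140 4021287259/1696512140]
step 2: x̄ = F·x = [-813466047/848256070, 554626683/84825607, -1511643543/424128035]
step 2: P̄ = F·P·Fᵀ + Q = [7851307399/1696512140 283114427/84825607 -573381977/424128035; 283114427/84825607 941997539/84825607 -398646794/84825607; -573381977/424128035 -398646794/84825607 2966872189/424128035]
step 2: y = z − H·x̄ = [-8508760779/848256070, 23020321833/848256070]
step 2: S = H·P̄·Hᵀ + R = [147947778351/1696512140 -7360547397/1696512140; -7360547397/1696512140 203644717819/1696512140]
step 2: K = P̄·Hᵀ·S⁻¹ = [-2730694747949/17727315476949 -364534250182/5909105158983; -1684649167910/17727315476949 -1727365807870/5909105158983; -2345334397972/17727315476949 943594207204/5909105158983]
step 2: x' = x̄ + K·y = [-494553978355/454546550691, -200678754109/454546550691, 952985461069/454546550691]
step 2: P' = (I − K·H)·P̄ = [38721764622992/17727315476949 2076520374671/17727315476949 -35773011750617/17727315476949; 2076520374671/17727315476949 5337747348413/17727315476949 -1609570600262/17727315476949; -35773011750617/17727315476949 -1609570600262/17727315476949 39436647814667/17727315476949]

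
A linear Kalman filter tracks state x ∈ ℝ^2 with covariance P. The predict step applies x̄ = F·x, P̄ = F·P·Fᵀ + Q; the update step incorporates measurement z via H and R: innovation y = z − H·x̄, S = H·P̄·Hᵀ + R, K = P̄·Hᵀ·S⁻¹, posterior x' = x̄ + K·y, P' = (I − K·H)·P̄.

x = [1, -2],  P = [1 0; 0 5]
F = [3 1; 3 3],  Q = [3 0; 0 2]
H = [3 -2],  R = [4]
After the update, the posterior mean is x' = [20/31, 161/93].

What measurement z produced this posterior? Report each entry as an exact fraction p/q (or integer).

x̄ = F·x = [1, -3]
P̄ = F·P·Fᵀ + Q = [17 24; 24 56]
S = H·P̄·Hᵀ + R = [93]
K = P̄·Hᵀ·S⁻¹ = [1/31; -40/93]
x' − x̄ = [-11/31, 440/93] = K·y
y = (KᵀK)⁻¹·Kᵀ·(x' − x̄) = [-11]
z = y + H·x̄ = [-11] + [9] = [-2]

z = [-2]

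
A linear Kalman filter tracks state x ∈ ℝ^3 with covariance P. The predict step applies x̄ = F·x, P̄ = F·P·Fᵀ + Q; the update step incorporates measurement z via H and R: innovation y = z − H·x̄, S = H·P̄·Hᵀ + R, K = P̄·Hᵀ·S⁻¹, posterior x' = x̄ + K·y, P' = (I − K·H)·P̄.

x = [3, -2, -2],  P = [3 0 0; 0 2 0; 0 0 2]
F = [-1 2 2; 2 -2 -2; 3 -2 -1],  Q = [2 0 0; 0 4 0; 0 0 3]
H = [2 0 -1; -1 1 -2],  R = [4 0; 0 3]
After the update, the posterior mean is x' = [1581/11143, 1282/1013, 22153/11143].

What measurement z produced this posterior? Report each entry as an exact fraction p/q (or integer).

x̄ = F·x = [-11, 14, 15]
P̄ = F·P·Fᵀ + Q = [21 -22 -21; -22 32 30; -21 30 40]
S = H·P̄·Hᵀ + R = [212 27; 27 56]
K = P̄·Hᵀ·S⁻¹ = [3555/11143 -1913/11143; -362/1013 66/1013; -3809/11143 -3934/11143]
x' − x̄ = [124154/11143, -12900/1013, -144992/11143] = K·y
y = (KᵀK)⁻¹·Kᵀ·(x' − x̄) = [36, 2]
z = y + H·x̄ = [36, 2] + [-37, -5] = [-1, -3]

z = [-1, -3]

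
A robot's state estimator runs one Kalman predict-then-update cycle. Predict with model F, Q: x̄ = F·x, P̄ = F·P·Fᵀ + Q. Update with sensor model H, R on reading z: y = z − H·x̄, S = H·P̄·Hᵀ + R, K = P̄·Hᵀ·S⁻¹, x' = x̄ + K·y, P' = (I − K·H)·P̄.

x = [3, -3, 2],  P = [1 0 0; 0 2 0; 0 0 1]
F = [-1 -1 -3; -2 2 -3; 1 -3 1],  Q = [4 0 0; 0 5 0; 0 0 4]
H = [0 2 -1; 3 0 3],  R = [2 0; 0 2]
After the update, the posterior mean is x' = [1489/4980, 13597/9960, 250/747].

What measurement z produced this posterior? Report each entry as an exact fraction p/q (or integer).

x̄ = F·x = [-6, -18, 14]
P̄ = F·P·Fᵀ + Q = [16 7 2; 7 26 -17; 2 -17 24]
S = H·P̄·Hᵀ + R = [198 -138; -138 398]
K = P̄·Hᵀ·S⁻¹ = [1019/4980 343/1660; 3887/9960 199/3320; -154/747 31/249]
x' − x̄ = [31369/4980, 192877/9960, -10208/747] = K·y
y = (KᵀK)⁻¹·Kᵀ·(x' − x̄) = [53, -22]
z = y + H·x̄ = [53, -22] + [-50, 24] = [3, 2]

z = [3, 2]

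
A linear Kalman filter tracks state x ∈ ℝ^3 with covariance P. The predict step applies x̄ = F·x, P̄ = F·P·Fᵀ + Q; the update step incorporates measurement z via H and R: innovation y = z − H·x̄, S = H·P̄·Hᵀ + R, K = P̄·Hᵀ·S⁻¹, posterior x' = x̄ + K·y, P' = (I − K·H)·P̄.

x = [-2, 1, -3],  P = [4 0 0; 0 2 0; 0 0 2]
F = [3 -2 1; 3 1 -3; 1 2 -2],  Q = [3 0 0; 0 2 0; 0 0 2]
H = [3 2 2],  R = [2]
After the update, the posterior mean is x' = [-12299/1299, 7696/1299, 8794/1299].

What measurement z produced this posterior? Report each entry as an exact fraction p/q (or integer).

x̄ = F·x = [-11, 4, 6]
P̄ = F·P·Fᵀ + Q = [49 26 0; 26 58 28; 0 28 22]
S = H·P̄·Hᵀ + R = [1299]
K = P̄·Hᵀ·S⁻¹ = [199/1299; 250/1299; 100/1299]
x' − x̄ = [1990/1299, 2500/1299, 1000/1299] = K·y
y = (KᵀK)⁻¹·Kᵀ·(x' − x̄) = [10]
z = y + H·x̄ = [10] + [-13] = [-3]

z = [-3]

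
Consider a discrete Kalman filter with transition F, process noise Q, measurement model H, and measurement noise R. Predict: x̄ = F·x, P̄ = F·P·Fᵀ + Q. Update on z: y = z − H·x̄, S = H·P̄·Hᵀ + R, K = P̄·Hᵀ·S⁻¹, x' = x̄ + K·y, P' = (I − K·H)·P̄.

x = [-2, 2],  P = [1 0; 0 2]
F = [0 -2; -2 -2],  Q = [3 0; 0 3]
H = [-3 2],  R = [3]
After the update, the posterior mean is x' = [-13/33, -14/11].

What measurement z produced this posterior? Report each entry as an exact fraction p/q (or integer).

z = [-2]

x̄ = F·x = [-4, 0]
P̄ = F·P·Fᵀ + Q = [11 8; 8 15]
S = H·P̄·Hᵀ + R = [66]
K = P̄·Hᵀ·S⁻¹ = [-17/66; 1/11]
x' − x̄ = [119/33, -14/11] = K·y
y = (KᵀK)⁻¹·Kᵀ·(x' − x̄) = [-14]
z = y + H·x̄ = [-14] + [12] = [-2]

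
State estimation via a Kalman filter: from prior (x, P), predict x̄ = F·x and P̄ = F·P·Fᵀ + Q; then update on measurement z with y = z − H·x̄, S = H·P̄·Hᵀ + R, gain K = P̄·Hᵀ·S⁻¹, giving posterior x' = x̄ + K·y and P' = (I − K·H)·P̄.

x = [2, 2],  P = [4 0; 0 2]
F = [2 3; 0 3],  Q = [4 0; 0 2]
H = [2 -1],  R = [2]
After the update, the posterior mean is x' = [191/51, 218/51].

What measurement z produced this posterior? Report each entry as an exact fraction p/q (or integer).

z = [3]

x̄ = F·x = [10, 6]
P̄ = F·P·Fᵀ + Q = [38 18; 18 20]
S = H·P̄·Hᵀ + R = [102]
K = P̄·Hᵀ·S⁻¹ = [29/51; 8/51]
x' − x̄ = [-319/51, -88/51] = K·y
y = (KᵀK)⁻¹·Kᵀ·(x' − x̄) = [-11]
z = y + H·x̄ = [-11] + [14] = [3]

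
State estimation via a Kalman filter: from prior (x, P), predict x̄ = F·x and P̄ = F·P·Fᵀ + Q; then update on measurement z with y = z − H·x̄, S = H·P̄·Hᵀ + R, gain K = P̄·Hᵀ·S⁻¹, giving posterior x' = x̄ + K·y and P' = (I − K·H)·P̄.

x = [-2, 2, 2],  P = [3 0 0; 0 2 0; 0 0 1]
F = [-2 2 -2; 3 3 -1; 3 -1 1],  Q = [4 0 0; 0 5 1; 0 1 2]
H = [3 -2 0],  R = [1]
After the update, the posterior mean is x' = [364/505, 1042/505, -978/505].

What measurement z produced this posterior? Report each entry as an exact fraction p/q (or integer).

z = [-2]

x̄ = F·x = [4, -2, -6]
P̄ = F·P·Fᵀ + Q = [28 -4 -24; -4 51 21; -24 21 32]
S = H·P̄·Hᵀ + R = [505]
K = P̄·Hᵀ·S⁻¹ = [92/505; -114/505; -114/505]
x' − x̄ = [-1656/505, 2052/505, 2052/505] = K·y
y = (KᵀK)⁻¹·Kᵀ·(x' − x̄) = [-18]
z = y + H·x̄ = [-18] + [16] = [-2]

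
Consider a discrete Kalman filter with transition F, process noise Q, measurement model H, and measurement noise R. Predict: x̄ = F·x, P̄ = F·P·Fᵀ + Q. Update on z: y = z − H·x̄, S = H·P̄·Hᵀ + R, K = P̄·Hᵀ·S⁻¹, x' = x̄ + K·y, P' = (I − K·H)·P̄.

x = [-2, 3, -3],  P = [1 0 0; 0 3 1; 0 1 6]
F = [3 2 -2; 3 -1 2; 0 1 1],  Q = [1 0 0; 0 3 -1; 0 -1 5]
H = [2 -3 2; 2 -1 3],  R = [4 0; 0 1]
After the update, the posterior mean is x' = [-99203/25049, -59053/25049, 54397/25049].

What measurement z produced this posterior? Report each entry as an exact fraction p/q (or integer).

x̄ = F·x = [6, -15, 0]
P̄ = F·P·Fᵀ + Q = [38 -15 -6; -15 35 9; -6 9 16]
S = H·P̄·Hᵀ + R = [559 314; 314 266]
K = P̄·Hᵀ·S⁻¹ = [3036/25049 6581/50098; -9595/25049 7748/25049; -5170/25049 17291/50098]
x' − x̄ = [-249497/25049, 316682/25049, 54397/25049] = K·y
y = (KᵀK)⁻¹·Kᵀ·(x' − x̄) = [-54, -26]
z = y + H·x̄ = [-54, -26] + [57, 27] = [3, 1]

z = [3, 1]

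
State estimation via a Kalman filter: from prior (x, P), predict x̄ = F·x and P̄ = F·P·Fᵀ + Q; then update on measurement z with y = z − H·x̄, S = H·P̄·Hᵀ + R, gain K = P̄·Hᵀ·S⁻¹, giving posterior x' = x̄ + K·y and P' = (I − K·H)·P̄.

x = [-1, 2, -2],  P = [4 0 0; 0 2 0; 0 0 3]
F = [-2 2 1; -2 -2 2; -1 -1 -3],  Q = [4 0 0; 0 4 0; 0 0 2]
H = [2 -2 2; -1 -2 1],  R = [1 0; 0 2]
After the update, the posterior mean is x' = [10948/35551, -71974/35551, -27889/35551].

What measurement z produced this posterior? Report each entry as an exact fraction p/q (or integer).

x̄ = F·x = [4, -6, 5]
P̄ = F·P·Fᵀ + Q = [31 14 -5; 14 40 -6; -5 -6 35]
S = H·P̄·Hᵀ + R = [321 176; 176 318]
K = P̄·Hᵀ·S⁻¹ = [9448/35551 -12384/35551; -1376/35551 -10418/35551; 6872/35551 2010/35551]
x' − x̄ = [-131256/35551, 141332/35551, -205644/35551] = K·y
y = (KᵀK)⁻¹·Kᵀ·(x' − x̄) = [-27, -10]
z = y + H·x̄ = [-27, -10] + [30, 13] = [3, 3]

z = [3, 3]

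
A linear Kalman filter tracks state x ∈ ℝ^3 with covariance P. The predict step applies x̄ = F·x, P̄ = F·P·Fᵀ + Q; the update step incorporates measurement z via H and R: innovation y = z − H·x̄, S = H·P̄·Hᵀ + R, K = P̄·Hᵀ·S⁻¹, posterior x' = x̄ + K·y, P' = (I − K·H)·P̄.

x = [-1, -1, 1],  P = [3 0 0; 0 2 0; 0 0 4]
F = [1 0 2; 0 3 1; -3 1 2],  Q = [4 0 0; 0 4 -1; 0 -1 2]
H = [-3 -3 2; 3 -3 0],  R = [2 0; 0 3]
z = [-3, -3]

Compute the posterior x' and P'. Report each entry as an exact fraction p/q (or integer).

x' = [68727/53473, 120018/53473, 29192/7639]
P' = [265984/53473 258196/53473 111215/7639; 258196/53473 268054/53473 111659/7639; 111215/7639 111659/7639 334789/7639]

x̄ = F·x = [1, -2, 4]
P̄ = F·P·Fᵀ + Q = [23 8 7; 8 26 13; 7 13 47]
y = z − H·x̄ = [-14, -12]
S = H·P̄·Hᵀ + R = [535 -9; -9 300]
K = P̄·Hᵀ·S⁻¹ = [-7765/53473 7788/53473; -7762/53473 -9858/53473; 478/7639 -444/7639]
x' = x̄ + K·y = [68727/53473, 120018/53473, 29192/7639]
P' = (I − K·H)·P̄ = [265984/53473 258196/53473 111215/7639; 258196/53473 268054/53473 111659/7639; 111215/7639 111659/7639 334789/7639]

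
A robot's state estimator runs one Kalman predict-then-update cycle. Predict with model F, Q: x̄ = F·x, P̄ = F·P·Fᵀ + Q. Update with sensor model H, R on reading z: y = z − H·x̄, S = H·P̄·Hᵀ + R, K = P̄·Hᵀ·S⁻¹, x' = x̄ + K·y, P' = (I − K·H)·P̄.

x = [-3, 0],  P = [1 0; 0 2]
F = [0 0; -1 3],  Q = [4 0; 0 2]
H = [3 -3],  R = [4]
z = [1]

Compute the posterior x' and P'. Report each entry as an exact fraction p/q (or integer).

x' = [120/229, 57/229]
P' = [772/229 756/229; 756/229 840/229]

x̄ = F·x = [0, 3]
P̄ = F·P·Fᵀ + Q = [4 0; 0 21]
y = z − H·x̄ = [10]
S = H·P̄·Hᵀ + R = [229]
K = P̄·Hᵀ·S⁻¹ = [12/229; -63/229]
x' = x̄ + K·y = [120/229, 57/229]
P' = (I − K·H)·P̄ = [772/229 756/229; 756/229 840/229]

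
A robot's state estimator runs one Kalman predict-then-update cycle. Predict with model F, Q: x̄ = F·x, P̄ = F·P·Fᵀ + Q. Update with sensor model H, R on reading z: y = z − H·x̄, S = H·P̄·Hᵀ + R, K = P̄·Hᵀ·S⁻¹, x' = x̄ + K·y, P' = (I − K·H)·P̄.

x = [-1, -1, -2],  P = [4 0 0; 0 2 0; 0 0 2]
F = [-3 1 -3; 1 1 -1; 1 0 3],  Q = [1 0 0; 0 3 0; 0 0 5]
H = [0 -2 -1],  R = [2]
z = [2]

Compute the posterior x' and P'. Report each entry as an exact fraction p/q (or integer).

x̄ = F·x = [8, 0, -7]
P̄ = F·P·Fᵀ + Q = [57 -4 -30; -4 11 -2; -30 -2 27]
y = z − H·x̄ = [-5]
S = H·P̄·Hᵀ + R = [65]
K = P̄·Hᵀ·S⁻¹ = [38/65; -4/13; -23/65]
x' = x̄ + K·y = [66/13, 20/13, -68/13]
P' = (I − K·H)·P̄ = [2261/65 100/13 -1076/65; 100/13 63/13 -118/13; -1076/65 -118/13 1226/65]

x' = [66/13, 20/13, -68/13]
P' = [2261/65 100/13 -1076/65; 100/13 63/13 -118/13; -1076/65 -118/13 1226/65]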